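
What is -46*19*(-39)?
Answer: 34086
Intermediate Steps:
-46*19*(-39) = -874*(-39) = 34086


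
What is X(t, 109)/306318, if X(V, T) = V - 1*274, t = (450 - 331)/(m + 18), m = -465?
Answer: -122597/136924146 ≈ -0.00089536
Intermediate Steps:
t = -119/447 (t = (450 - 331)/(-465 + 18) = 119/(-447) = 119*(-1/447) = -119/447 ≈ -0.26622)
X(V, T) = -274 + V (X(V, T) = V - 274 = -274 + V)
X(t, 109)/306318 = (-274 - 119/447)/306318 = -122597/447*1/306318 = -122597/136924146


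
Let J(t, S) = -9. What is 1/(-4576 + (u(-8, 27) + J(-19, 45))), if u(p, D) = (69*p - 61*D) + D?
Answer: -1/6757 ≈ -0.00014799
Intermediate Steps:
u(p, D) = -60*D + 69*p (u(p, D) = (-61*D + 69*p) + D = -60*D + 69*p)
1/(-4576 + (u(-8, 27) + J(-19, 45))) = 1/(-4576 + ((-60*27 + 69*(-8)) - 9)) = 1/(-4576 + ((-1620 - 552) - 9)) = 1/(-4576 + (-2172 - 9)) = 1/(-4576 - 2181) = 1/(-6757) = -1/6757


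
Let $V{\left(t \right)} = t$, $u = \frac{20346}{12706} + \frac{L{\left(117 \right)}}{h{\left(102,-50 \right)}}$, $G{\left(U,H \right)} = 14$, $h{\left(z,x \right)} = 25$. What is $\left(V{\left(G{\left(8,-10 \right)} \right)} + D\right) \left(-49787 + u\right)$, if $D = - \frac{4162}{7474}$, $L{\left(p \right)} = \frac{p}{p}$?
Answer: $- \frac{397231976674489}{593529025} \approx -6.6927 \cdot 10^{5}$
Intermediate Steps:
$L{\left(p \right)} = 1$
$u = \frac{260678}{158825}$ ($u = \frac{20346}{12706} + 1 \cdot \frac{1}{25} = 20346 \cdot \frac{1}{12706} + 1 \cdot \frac{1}{25} = \frac{10173}{6353} + \frac{1}{25} = \frac{260678}{158825} \approx 1.6413$)
$D = - \frac{2081}{3737}$ ($D = \left(-4162\right) \frac{1}{7474} = - \frac{2081}{3737} \approx -0.55686$)
$\left(V{\left(G{\left(8,-10 \right)} \right)} + D\right) \left(-49787 + u\right) = \left(14 - \frac{2081}{3737}\right) \left(-49787 + \frac{260678}{158825}\right) = \frac{50237}{3737} \left(- \frac{7907159597}{158825}\right) = - \frac{397231976674489}{593529025}$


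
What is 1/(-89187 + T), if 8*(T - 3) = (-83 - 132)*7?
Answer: -8/714977 ≈ -1.1189e-5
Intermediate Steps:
T = -1481/8 (T = 3 + ((-83 - 132)*7)/8 = 3 + (-215*7)/8 = 3 + (⅛)*(-1505) = 3 - 1505/8 = -1481/8 ≈ -185.13)
1/(-89187 + T) = 1/(-89187 - 1481/8) = 1/(-714977/8) = -8/714977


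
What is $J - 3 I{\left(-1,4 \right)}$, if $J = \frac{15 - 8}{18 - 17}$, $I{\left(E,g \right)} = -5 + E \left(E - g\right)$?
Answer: $7$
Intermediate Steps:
$J = 7$ ($J = \frac{7}{1} = 7 \cdot 1 = 7$)
$J - 3 I{\left(-1,4 \right)} = 7 - 3 \left(-5 + \left(-1\right)^{2} - \left(-1\right) 4\right) = 7 - 3 \left(-5 + 1 + 4\right) = 7 - 0 = 7 + 0 = 7$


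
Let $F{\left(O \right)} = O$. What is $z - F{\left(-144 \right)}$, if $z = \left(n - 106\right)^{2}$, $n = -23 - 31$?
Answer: $25744$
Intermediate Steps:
$n = -54$ ($n = -23 - 31 = -54$)
$z = 25600$ ($z = \left(-54 - 106\right)^{2} = \left(-160\right)^{2} = 25600$)
$z - F{\left(-144 \right)} = 25600 - -144 = 25600 + 144 = 25744$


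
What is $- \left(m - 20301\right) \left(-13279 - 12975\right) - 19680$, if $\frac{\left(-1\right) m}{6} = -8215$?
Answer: $761057526$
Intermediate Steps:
$m = 49290$ ($m = \left(-6\right) \left(-8215\right) = 49290$)
$- \left(m - 20301\right) \left(-13279 - 12975\right) - 19680 = - \left(49290 - 20301\right) \left(-13279 - 12975\right) - 19680 = - 28989 \left(-26254\right) - 19680 = \left(-1\right) \left(-761077206\right) - 19680 = 761077206 - 19680 = 761057526$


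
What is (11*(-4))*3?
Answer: -132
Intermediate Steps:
(11*(-4))*3 = -44*3 = -132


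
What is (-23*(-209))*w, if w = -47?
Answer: -225929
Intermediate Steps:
(-23*(-209))*w = -23*(-209)*(-47) = 4807*(-47) = -225929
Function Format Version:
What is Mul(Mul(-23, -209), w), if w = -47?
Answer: -225929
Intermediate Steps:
Mul(Mul(-23, -209), w) = Mul(Mul(-23, -209), -47) = Mul(4807, -47) = -225929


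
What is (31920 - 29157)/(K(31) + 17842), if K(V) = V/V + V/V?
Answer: 921/5948 ≈ 0.15484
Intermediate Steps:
K(V) = 2 (K(V) = 1 + 1 = 2)
(31920 - 29157)/(K(31) + 17842) = (31920 - 29157)/(2 + 17842) = 2763/17844 = 2763*(1/17844) = 921/5948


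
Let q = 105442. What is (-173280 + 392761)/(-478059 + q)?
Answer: -219481/372617 ≈ -0.58903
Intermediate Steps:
(-173280 + 392761)/(-478059 + q) = (-173280 + 392761)/(-478059 + 105442) = 219481/(-372617) = 219481*(-1/372617) = -219481/372617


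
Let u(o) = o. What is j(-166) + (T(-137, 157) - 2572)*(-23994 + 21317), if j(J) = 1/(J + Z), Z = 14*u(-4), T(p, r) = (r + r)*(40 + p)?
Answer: 19629530819/222 ≈ 8.8421e+7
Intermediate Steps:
T(p, r) = 2*r*(40 + p) (T(p, r) = (2*r)*(40 + p) = 2*r*(40 + p))
Z = -56 (Z = 14*(-4) = -56)
j(J) = 1/(-56 + J) (j(J) = 1/(J - 56) = 1/(-56 + J))
j(-166) + (T(-137, 157) - 2572)*(-23994 + 21317) = 1/(-56 - 166) + (2*157*(40 - 137) - 2572)*(-23994 + 21317) = 1/(-222) + (2*157*(-97) - 2572)*(-2677) = -1/222 + (-30458 - 2572)*(-2677) = -1/222 - 33030*(-2677) = -1/222 + 88421310 = 19629530819/222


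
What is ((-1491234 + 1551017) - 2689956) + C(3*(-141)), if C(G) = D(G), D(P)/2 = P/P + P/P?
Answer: -2630169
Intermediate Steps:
D(P) = 4 (D(P) = 2*(P/P + P/P) = 2*(1 + 1) = 2*2 = 4)
C(G) = 4
((-1491234 + 1551017) - 2689956) + C(3*(-141)) = ((-1491234 + 1551017) - 2689956) + 4 = (59783 - 2689956) + 4 = -2630173 + 4 = -2630169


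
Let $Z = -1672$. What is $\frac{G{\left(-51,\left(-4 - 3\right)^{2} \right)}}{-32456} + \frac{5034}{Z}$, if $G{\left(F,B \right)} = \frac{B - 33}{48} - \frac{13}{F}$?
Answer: $- \frac{86798009}{28829042} \approx -3.0108$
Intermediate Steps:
$G{\left(F,B \right)} = - \frac{11}{16} - \frac{13}{F} + \frac{B}{48}$ ($G{\left(F,B \right)} = \left(B - 33\right) \frac{1}{48} - \frac{13}{F} = \left(-33 + B\right) \frac{1}{48} - \frac{13}{F} = \left(- \frac{11}{16} + \frac{B}{48}\right) - \frac{13}{F} = - \frac{11}{16} - \frac{13}{F} + \frac{B}{48}$)
$\frac{G{\left(-51,\left(-4 - 3\right)^{2} \right)}}{-32456} + \frac{5034}{Z} = \frac{\frac{1}{48} \frac{1}{-51} \left(-624 - 51 \left(-33 + \left(-4 - 3\right)^{2}\right)\right)}{-32456} + \frac{5034}{-1672} = \frac{1}{48} \left(- \frac{1}{51}\right) \left(-624 - 51 \left(-33 + \left(-7\right)^{2}\right)\right) \left(- \frac{1}{32456}\right) + 5034 \left(- \frac{1}{1672}\right) = \frac{1}{48} \left(- \frac{1}{51}\right) \left(-624 - 51 \left(-33 + 49\right)\right) \left(- \frac{1}{32456}\right) - \frac{2517}{836} = \frac{1}{48} \left(- \frac{1}{51}\right) \left(-624 - 816\right) \left(- \frac{1}{32456}\right) - \frac{2517}{836} = \frac{1}{48} \left(- \frac{1}{51}\right) \left(-1440\right) \left(- \frac{1}{32456}\right) - \frac{2517}{836} = \frac{10}{17} \left(- \frac{1}{32456}\right) - \frac{2517}{836} = - \frac{5}{275876} - \frac{2517}{836} = - \frac{86798009}{28829042}$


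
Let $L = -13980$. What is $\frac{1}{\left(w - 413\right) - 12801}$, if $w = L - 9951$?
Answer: $- \frac{1}{37145} \approx -2.6922 \cdot 10^{-5}$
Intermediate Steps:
$w = -23931$ ($w = -13980 - 9951 = -23931$)
$\frac{1}{\left(w - 413\right) - 12801} = \frac{1}{\left(-23931 - 413\right) - 12801} = \frac{1}{-24344 - 12801} = \frac{1}{-37145} = - \frac{1}{37145}$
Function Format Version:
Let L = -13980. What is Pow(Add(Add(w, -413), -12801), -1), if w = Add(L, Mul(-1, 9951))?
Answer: Rational(-1, 37145) ≈ -2.6922e-5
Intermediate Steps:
w = -23931 (w = Add(-13980, Mul(-1, 9951)) = Add(-13980, -9951) = -23931)
Pow(Add(Add(w, -413), -12801), -1) = Pow(Add(Add(-23931, -413), -12801), -1) = Pow(Add(-24344, -12801), -1) = Pow(-37145, -1) = Rational(-1, 37145)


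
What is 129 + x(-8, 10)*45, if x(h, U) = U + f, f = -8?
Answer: 219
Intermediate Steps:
x(h, U) = -8 + U (x(h, U) = U - 8 = -8 + U)
129 + x(-8, 10)*45 = 129 + (-8 + 10)*45 = 129 + 2*45 = 129 + 90 = 219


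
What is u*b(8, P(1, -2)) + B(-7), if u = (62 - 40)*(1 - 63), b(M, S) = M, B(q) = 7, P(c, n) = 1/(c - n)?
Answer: -10905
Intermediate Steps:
u = -1364 (u = 22*(-62) = -1364)
u*b(8, P(1, -2)) + B(-7) = -1364*8 + 7 = -10912 + 7 = -10905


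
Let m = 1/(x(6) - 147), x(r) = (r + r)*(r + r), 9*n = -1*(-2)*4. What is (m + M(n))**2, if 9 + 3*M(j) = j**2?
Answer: 556516/59049 ≈ 9.4247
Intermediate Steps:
n = 8/9 (n = (-1*(-2)*4)/9 = (2*4)/9 = (1/9)*8 = 8/9 ≈ 0.88889)
x(r) = 4*r**2 (x(r) = (2*r)*(2*r) = 4*r**2)
M(j) = -3 + j**2/3
m = -1/3 (m = 1/(4*6**2 - 147) = 1/(4*36 - 147) = 1/(144 - 147) = 1/(-3) = -1/3 ≈ -0.33333)
(m + M(n))**2 = (-1/3 + (-3 + (8/9)**2/3))**2 = (-1/3 + (-3 + (1/3)*(64/81)))**2 = (-1/3 + (-3 + 64/243))**2 = (-1/3 - 665/243)**2 = (-746/243)**2 = 556516/59049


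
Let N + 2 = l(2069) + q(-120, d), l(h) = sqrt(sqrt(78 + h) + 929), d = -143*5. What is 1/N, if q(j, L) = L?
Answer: -1/(717 - sqrt(929 + sqrt(2147))) ≈ -0.0014582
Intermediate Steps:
d = -715
l(h) = sqrt(929 + sqrt(78 + h))
N = -717 + sqrt(929 + sqrt(2147)) (N = -2 + (sqrt(929 + sqrt(78 + 2069)) - 715) = -2 + (sqrt(929 + sqrt(2147)) - 715) = -2 + (-715 + sqrt(929 + sqrt(2147))) = -717 + sqrt(929 + sqrt(2147)) ≈ -685.77)
1/N = 1/(-717 + sqrt(929 + sqrt(2147)))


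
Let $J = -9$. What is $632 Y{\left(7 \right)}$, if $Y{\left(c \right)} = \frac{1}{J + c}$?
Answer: $-316$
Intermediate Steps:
$Y{\left(c \right)} = \frac{1}{-9 + c}$
$632 Y{\left(7 \right)} = \frac{632}{-9 + 7} = \frac{632}{-2} = 632 \left(- \frac{1}{2}\right) = -316$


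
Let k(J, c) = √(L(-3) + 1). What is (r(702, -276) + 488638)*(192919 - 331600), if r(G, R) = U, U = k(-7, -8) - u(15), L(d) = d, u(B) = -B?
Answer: -67766886693 - 138681*I*√2 ≈ -6.7767e+10 - 1.9612e+5*I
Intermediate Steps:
k(J, c) = I*√2 (k(J, c) = √(-3 + 1) = √(-2) = I*√2)
U = 15 + I*√2 (U = I*√2 - (-1)*15 = I*√2 - 1*(-15) = I*√2 + 15 = 15 + I*√2 ≈ 15.0 + 1.4142*I)
r(G, R) = 15 + I*√2
(r(702, -276) + 488638)*(192919 - 331600) = ((15 + I*√2) + 488638)*(192919 - 331600) = (488653 + I*√2)*(-138681) = -67766886693 - 138681*I*√2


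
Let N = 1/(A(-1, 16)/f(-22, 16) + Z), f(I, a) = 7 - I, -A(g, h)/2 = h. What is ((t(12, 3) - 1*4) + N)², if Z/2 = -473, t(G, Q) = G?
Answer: 48267650601/754381156 ≈ 63.983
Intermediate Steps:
A(g, h) = -2*h
Z = -946 (Z = 2*(-473) = -946)
N = -29/27466 (N = 1/((-2*16)/(7 - 1*(-22)) - 946) = 1/(-32/(7 + 22) - 946) = 1/(-32/29 - 946) = 1/(-27466/29) = -29/27466 ≈ -0.0010559)
((t(12, 3) - 1*4) + N)² = ((12 - 1*4) - 29/27466)² = ((12 - 4) - 29/27466)² = (8 - 29/27466)² = (219699/27466)² = 48267650601/754381156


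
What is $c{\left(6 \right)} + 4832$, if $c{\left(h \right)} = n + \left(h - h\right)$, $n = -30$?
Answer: $4802$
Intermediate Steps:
$c{\left(h \right)} = -30$ ($c{\left(h \right)} = -30 + \left(h - h\right) = -30 + 0 = -30$)
$c{\left(6 \right)} + 4832 = -30 + 4832 = 4802$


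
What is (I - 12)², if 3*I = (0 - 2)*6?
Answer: 256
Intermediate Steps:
I = -4 (I = ((0 - 2)*6)/3 = (-2*6)/3 = (⅓)*(-12) = -4)
(I - 12)² = (-4 - 12)² = (-16)² = 256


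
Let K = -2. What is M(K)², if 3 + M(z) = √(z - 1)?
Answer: (3 - I*√3)² ≈ 6.0 - 10.392*I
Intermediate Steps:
M(z) = -3 + √(-1 + z) (M(z) = -3 + √(z - 1) = -3 + √(-1 + z))
M(K)² = (-3 + √(-1 - 2))² = (-3 + √(-3))² = (-3 + I*√3)²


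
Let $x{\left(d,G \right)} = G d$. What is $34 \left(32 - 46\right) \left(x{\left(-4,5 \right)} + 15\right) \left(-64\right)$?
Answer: $-152320$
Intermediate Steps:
$34 \left(32 - 46\right) \left(x{\left(-4,5 \right)} + 15\right) \left(-64\right) = 34 \left(32 - 46\right) \left(5 \left(-4\right) + 15\right) \left(-64\right) = 34 \left(- 14 \left(-20 + 15\right)\right) \left(-64\right) = 34 \left(\left(-14\right) \left(-5\right)\right) \left(-64\right) = 34 \cdot 70 \left(-64\right) = 2380 \left(-64\right) = -152320$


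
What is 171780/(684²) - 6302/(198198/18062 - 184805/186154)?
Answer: -37529456971937669/59469818721228 ≈ -631.07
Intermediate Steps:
171780/(684²) - 6302/(198198/18062 - 184805/186154) = 171780/467856 - 6302/(198198*(1/18062) - 184805*1/186154) = 171780*(1/467856) - 6302/(9009/821 - 184805/186154) = 14315/38988 - 6302/1525336481/152832434 = 14315/38988 - 6302*152832434/1525336481 = 14315/38988 - 963149999068/1525336481 = -37529456971937669/59469818721228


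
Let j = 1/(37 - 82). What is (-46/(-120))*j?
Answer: -23/2700 ≈ -0.0085185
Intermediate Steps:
j = -1/45 (j = 1/(-45) = -1/45 ≈ -0.022222)
(-46/(-120))*j = -46/(-120)*(-1/45) = -46*(-1/120)*(-1/45) = (23/60)*(-1/45) = -23/2700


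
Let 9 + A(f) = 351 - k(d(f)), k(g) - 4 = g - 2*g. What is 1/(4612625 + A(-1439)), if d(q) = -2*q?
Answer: 1/4615841 ≈ 2.1665e-7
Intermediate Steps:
k(g) = 4 - g (k(g) = 4 + (g - 2*g) = 4 - g)
A(f) = 338 - 2*f (A(f) = -9 + (351 - (4 - (-2)*f)) = -9 + (351 - (4 + 2*f)) = -9 + (351 + (-4 - 2*f)) = -9 + (347 - 2*f) = 338 - 2*f)
1/(4612625 + A(-1439)) = 1/(4612625 + (338 - 2*(-1439))) = 1/(4612625 + (338 + 2878)) = 1/(4612625 + 3216) = 1/4615841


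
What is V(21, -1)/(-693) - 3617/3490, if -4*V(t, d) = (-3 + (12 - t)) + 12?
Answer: -3617/3490 ≈ -1.0364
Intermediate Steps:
V(t, d) = -21/4 + t/4 (V(t, d) = -((-3 + (12 - t)) + 12)/4 = -((9 - t) + 12)/4 = -(21 - t)/4 = -21/4 + t/4)
V(21, -1)/(-693) - 3617/3490 = (-21/4 + (¼)*21)/(-693) - 3617/3490 = (-21/4 + 21/4)*(-1/693) - 3617*1/3490 = 0*(-1/693) - 3617/3490 = 0 - 3617/3490 = -3617/3490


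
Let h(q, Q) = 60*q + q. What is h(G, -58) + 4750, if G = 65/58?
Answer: 279465/58 ≈ 4818.4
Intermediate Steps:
G = 65/58 (G = 65*(1/58) = 65/58 ≈ 1.1207)
h(q, Q) = 61*q
h(G, -58) + 4750 = 61*(65/58) + 4750 = 3965/58 + 4750 = 279465/58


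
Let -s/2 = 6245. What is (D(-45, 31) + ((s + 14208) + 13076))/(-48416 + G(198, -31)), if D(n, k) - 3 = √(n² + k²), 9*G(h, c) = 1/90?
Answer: -11985570/39216959 - 810*√2986/39216959 ≈ -0.30675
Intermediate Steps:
G(h, c) = 1/810 (G(h, c) = (⅑)/90 = (⅑)*(1/90) = 1/810)
s = -12490 (s = -2*6245 = -12490)
D(n, k) = 3 + √(k² + n²) (D(n, k) = 3 + √(n² + k²) = 3 + √(k² + n²))
(D(-45, 31) + ((s + 14208) + 13076))/(-48416 + G(198, -31)) = ((3 + √(31² + (-45)²)) + ((-12490 + 14208) + 13076))/(-48416 + 1/810) = ((3 + √(961 + 2025)) + (1718 + 13076))/(-39216959/810) = ((3 + √2986) + 14794)*(-810/39216959) = (14797 + √2986)*(-810/39216959) = -11985570/39216959 - 810*√2986/39216959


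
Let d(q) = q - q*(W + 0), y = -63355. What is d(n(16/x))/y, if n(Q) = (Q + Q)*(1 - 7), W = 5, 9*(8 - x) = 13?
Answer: -6912/3737945 ≈ -0.0018491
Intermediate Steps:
x = 59/9 (x = 8 - ⅑*13 = 8 - 13/9 = 59/9 ≈ 6.5556)
n(Q) = -12*Q (n(Q) = (2*Q)*(-6) = -12*Q)
d(q) = -4*q (d(q) = q - q*(5 + 0) = q - q*5 = q - 5*q = -4*q)
d(n(16/x))/y = -(-48)*16/(59/9)/(-63355) = -(-48)*16*(9/59)*(-1/63355) = -(-48)*144/59*(-1/63355) = -4*(-1728/59)*(-1/63355) = (6912/59)*(-1/63355) = -6912/3737945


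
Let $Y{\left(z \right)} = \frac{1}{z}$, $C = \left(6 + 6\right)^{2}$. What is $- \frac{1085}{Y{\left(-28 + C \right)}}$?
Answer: $-125860$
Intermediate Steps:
$C = 144$ ($C = 12^{2} = 144$)
$- \frac{1085}{Y{\left(-28 + C \right)}} = - \frac{1085}{\frac{1}{-28 + 144}} = - \frac{1085}{\frac{1}{116}} = - 1085 \frac{1}{\frac{1}{116}} = \left(-1085\right) 116 = -125860$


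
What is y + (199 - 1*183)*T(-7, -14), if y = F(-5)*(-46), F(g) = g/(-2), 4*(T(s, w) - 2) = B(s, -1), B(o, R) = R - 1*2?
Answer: -95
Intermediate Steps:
B(o, R) = -2 + R (B(o, R) = R - 2 = -2 + R)
T(s, w) = 5/4 (T(s, w) = 2 + (-2 - 1)/4 = 2 + (¼)*(-3) = 2 - ¾ = 5/4)
F(g) = -g/2 (F(g) = g*(-½) = -g/2)
y = -115 (y = -½*(-5)*(-46) = (5/2)*(-46) = -115)
y + (199 - 1*183)*T(-7, -14) = -115 + (199 - 1*183)*(5/4) = -115 + (199 - 183)*(5/4) = -115 + 16*(5/4) = -115 + 20 = -95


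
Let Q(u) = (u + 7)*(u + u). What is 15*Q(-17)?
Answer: 5100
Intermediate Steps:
Q(u) = 2*u*(7 + u) (Q(u) = (7 + u)*(2*u) = 2*u*(7 + u))
15*Q(-17) = 15*(2*(-17)*(7 - 17)) = 15*(2*(-17)*(-10)) = 15*340 = 5100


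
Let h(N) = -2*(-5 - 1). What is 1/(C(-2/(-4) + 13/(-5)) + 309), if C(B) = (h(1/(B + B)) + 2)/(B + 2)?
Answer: 1/169 ≈ 0.0059172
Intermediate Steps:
h(N) = 12 (h(N) = -2*(-6) = 12)
C(B) = 14/(2 + B) (C(B) = (12 + 2)/(B + 2) = 14/(2 + B))
1/(C(-2/(-4) + 13/(-5)) + 309) = 1/(14/(2 + (-2/(-4) + 13/(-5))) + 309) = 1/(14/(2 + (-2*(-¼) + 13*(-⅕))) + 309) = 1/(14/(2 + (½ - 13/5)) + 309) = 1/(14/(2 - 21/10) + 309) = 1/(14/(-⅒) + 309) = 1/(14*(-10) + 309) = 1/(-140 + 309) = 1/169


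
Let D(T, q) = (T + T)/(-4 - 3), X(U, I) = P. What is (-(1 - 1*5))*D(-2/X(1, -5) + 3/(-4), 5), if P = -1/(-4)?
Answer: 10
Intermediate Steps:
P = ¼ (P = -1*(-¼) = ¼ ≈ 0.25000)
X(U, I) = ¼
D(T, q) = -2*T/7 (D(T, q) = (2*T)/(-7) = (2*T)*(-⅐) = -2*T/7)
(-(1 - 1*5))*D(-2/X(1, -5) + 3/(-4), 5) = (-(1 - 1*5))*(-2*(-2/¼ + 3/(-4))/7) = (-(1 - 5))*(-2*(-2*4 + 3*(-¼))/7) = (-1*(-4))*(-2*(-8 - ¾)/7) = 4*(-2/7*(-35/4)) = 4*(5/2) = 10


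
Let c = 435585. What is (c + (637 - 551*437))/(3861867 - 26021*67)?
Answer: 39087/423692 ≈ 0.092253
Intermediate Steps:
(c + (637 - 551*437))/(3861867 - 26021*67) = (435585 + (637 - 551*437))/(3861867 - 26021*67) = (435585 + (637 - 240787))/(3861867 - 1743407) = (435585 - 240150)/2118460 = 195435*(1/2118460) = 39087/423692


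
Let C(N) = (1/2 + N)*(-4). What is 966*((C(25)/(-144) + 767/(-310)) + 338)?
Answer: 201377351/620 ≈ 3.2480e+5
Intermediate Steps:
C(N) = -2 - 4*N (C(N) = (½ + N)*(-4) = -2 - 4*N)
966*((C(25)/(-144) + 767/(-310)) + 338) = 966*(((-2 - 4*25)/(-144) + 767/(-310)) + 338) = 966*(((-2 - 100)*(-1/144) + 767*(-1/310)) + 338) = 966*((-102*(-1/144) - 767/310) + 338) = 966*((17/24 - 767/310) + 338) = 966*(-6569/3720 + 338) = 966*(1250791/3720) = 201377351/620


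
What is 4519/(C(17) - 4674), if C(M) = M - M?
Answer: -4519/4674 ≈ -0.96684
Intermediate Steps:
C(M) = 0
4519/(C(17) - 4674) = 4519/(0 - 4674) = 4519/(-4674) = 4519*(-1/4674) = -4519/4674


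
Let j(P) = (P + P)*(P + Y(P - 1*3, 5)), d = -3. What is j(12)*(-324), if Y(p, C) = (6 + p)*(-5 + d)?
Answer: 839808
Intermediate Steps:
Y(p, C) = -48 - 8*p (Y(p, C) = (6 + p)*(-5 - 3) = (6 + p)*(-8) = -48 - 8*p)
j(P) = 2*P*(-24 - 7*P) (j(P) = (P + P)*(P + (-48 - 8*(P - 1*3))) = (2*P)*(P + (-48 - 8*(P - 3))) = (2*P)*(P + (-48 - 8*(-3 + P))) = (2*P)*(P + (-48 + (24 - 8*P))) = (2*P)*(P + (-24 - 8*P)) = (2*P)*(-24 - 7*P) = 2*P*(-24 - 7*P))
j(12)*(-324) = -2*12*(24 + 7*12)*(-324) = -2*12*(24 + 84)*(-324) = -2*12*108*(-324) = -2592*(-324) = 839808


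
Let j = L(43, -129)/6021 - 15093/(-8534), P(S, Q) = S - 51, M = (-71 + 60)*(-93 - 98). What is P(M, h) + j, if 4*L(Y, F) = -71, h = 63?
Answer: 210852624349/102766428 ≈ 2051.8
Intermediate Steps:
L(Y, F) = -71/4 (L(Y, F) = (¼)*(-71) = -71/4)
M = 2101 (M = -11*(-191) = 2101)
P(S, Q) = -51 + S
j = 181446949/102766428 (j = -71/4/6021 - 15093/(-8534) = -71/4*1/6021 - 15093*(-1/8534) = -71/24084 + 15093/8534 = 181446949/102766428 ≈ 1.7656)
P(M, h) + j = (-51 + 2101) + 181446949/102766428 = 2050 + 181446949/102766428 = 210852624349/102766428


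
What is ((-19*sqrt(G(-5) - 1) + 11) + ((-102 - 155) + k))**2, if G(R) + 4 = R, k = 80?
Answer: 23946 + 6308*I*sqrt(10) ≈ 23946.0 + 19948.0*I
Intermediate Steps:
G(R) = -4 + R
((-19*sqrt(G(-5) - 1) + 11) + ((-102 - 155) + k))**2 = ((-19*sqrt((-4 - 5) - 1) + 11) + ((-102 - 155) + 80))**2 = ((-19*sqrt(-9 - 1) + 11) + (-257 + 80))**2 = ((-19*I*sqrt(10) + 11) - 177)**2 = ((11 - 19*I*sqrt(10)) - 177)**2 = (-166 - 19*I*sqrt(10))**2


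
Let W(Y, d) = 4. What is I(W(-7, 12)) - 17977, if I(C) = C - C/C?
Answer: -17974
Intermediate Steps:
I(C) = -1 + C (I(C) = C - 1*1 = C - 1 = -1 + C)
I(W(-7, 12)) - 17977 = (-1 + 4) - 17977 = 3 - 17977 = -17974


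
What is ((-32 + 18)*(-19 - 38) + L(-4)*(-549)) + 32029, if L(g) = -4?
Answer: 35023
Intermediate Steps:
((-32 + 18)*(-19 - 38) + L(-4)*(-549)) + 32029 = ((-32 + 18)*(-19 - 38) - 4*(-549)) + 32029 = (-14*(-57) + 2196) + 32029 = (798 + 2196) + 32029 = 2994 + 32029 = 35023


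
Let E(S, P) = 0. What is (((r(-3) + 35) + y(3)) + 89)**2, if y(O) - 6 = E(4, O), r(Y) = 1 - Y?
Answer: 17956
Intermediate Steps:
y(O) = 6 (y(O) = 6 + 0 = 6)
(((r(-3) + 35) + y(3)) + 89)**2 = ((((1 - 1*(-3)) + 35) + 6) + 89)**2 = ((((1 + 3) + 35) + 6) + 89)**2 = (((4 + 35) + 6) + 89)**2 = ((39 + 6) + 89)**2 = (45 + 89)**2 = 134**2 = 17956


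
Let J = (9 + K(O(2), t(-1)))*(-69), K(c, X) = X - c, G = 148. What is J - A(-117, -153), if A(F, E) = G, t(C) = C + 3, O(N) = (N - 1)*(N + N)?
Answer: -631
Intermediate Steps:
O(N) = 2*N*(-1 + N) (O(N) = (-1 + N)*(2*N) = 2*N*(-1 + N))
t(C) = 3 + C
A(F, E) = 148
J = -483 (J = (9 + ((3 - 1) - 2*2*(-1 + 2)))*(-69) = (9 + (2 - 2*2))*(-69) = (9 + (2 - 1*4))*(-69) = (9 + (2 - 4))*(-69) = (9 - 2)*(-69) = 7*(-69) = -483)
J - A(-117, -153) = -483 - 1*148 = -483 - 148 = -631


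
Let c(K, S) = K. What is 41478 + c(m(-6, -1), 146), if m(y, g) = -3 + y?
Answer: 41469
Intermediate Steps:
41478 + c(m(-6, -1), 146) = 41478 + (-3 - 6) = 41478 - 9 = 41469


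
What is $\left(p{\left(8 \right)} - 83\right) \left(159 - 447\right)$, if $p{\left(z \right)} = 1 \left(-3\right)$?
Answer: $24768$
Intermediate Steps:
$p{\left(z \right)} = -3$
$\left(p{\left(8 \right)} - 83\right) \left(159 - 447\right) = \left(-3 - 83\right) \left(159 - 447\right) = \left(-86\right) \left(-288\right) = 24768$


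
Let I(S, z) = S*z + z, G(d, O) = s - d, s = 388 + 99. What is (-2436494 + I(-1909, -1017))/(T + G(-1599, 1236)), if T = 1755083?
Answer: -496058/1757169 ≈ -0.28231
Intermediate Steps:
s = 487
G(d, O) = 487 - d
I(S, z) = z + S*z
(-2436494 + I(-1909, -1017))/(T + G(-1599, 1236)) = (-2436494 - 1017*(1 - 1909))/(1755083 + (487 - 1*(-1599))) = (-2436494 - 1017*(-1908))/(1755083 + (487 + 1599)) = (-2436494 + 1940436)/(1755083 + 2086) = -496058/1757169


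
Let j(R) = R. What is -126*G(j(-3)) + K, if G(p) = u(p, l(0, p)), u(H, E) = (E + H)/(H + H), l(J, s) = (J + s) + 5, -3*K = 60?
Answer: -41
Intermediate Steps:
K = -20 (K = -⅓*60 = -20)
l(J, s) = 5 + J + s
u(H, E) = (E + H)/(2*H) (u(H, E) = (E + H)/((2*H)) = (E + H)*(1/(2*H)) = (E + H)/(2*H))
G(p) = (5 + 2*p)/(2*p) (G(p) = ((5 + 0 + p) + p)/(2*p) = ((5 + p) + p)/(2*p) = (5 + 2*p)/(2*p))
-126*G(j(-3)) + K = -126*(5/2 - 3)/(-3) - 20 = -(-42)*(-1)/2 - 20 = -126*⅙ - 20 = -21 - 20 = -41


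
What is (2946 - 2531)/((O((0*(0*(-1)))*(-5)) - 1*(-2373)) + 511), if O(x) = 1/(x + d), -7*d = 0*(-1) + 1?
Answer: 415/2877 ≈ 0.14425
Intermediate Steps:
d = -⅐ (d = -(0*(-1) + 1)/7 = -(0 + 1)/7 = -⅐*1 = -⅐ ≈ -0.14286)
O(x) = 1/(-⅐ + x) (O(x) = 1/(x - ⅐) = 1/(-⅐ + x))
(2946 - 2531)/((O((0*(0*(-1)))*(-5)) - 1*(-2373)) + 511) = (2946 - 2531)/((7/(-1 + 7*((0*(0*(-1)))*(-5))) - 1*(-2373)) + 511) = 415/((7/(-1 + 7*((0*0)*(-5))) + 2373) + 511) = 415/((7/(-1 + 7*(0*(-5))) + 2373) + 511) = 415/((7/(-1 + 7*0) + 2373) + 511) = 415/((7/(-1 + 0) + 2373) + 511) = 415/((7/(-1) + 2373) + 511) = 415/((7*(-1) + 2373) + 511) = 415/((-7 + 2373) + 511) = 415/(2366 + 511) = 415/2877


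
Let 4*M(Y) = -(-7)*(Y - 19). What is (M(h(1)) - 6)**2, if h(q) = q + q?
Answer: 20449/16 ≈ 1278.1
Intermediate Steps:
h(q) = 2*q
M(Y) = -133/4 + 7*Y/4 (M(Y) = (-(-7)*(Y - 19))/4 = (-(-7)*(-19 + Y))/4 = (-(133 - 7*Y))/4 = (-133 + 7*Y)/4 = -133/4 + 7*Y/4)
(M(h(1)) - 6)**2 = ((-133/4 + 7*(2*1)/4) - 6)**2 = ((-133/4 + (7/4)*2) - 6)**2 = ((-133/4 + 7/2) - 6)**2 = (-119/4 - 6)**2 = (-143/4)**2 = 20449/16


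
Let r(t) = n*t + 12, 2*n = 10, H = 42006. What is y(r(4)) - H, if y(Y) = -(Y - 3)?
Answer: -42035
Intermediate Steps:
n = 5 (n = (½)*10 = 5)
r(t) = 12 + 5*t (r(t) = 5*t + 12 = 12 + 5*t)
y(Y) = 3 - Y (y(Y) = -(-3 + Y) = 3 - Y)
y(r(4)) - H = (3 - (12 + 5*4)) - 1*42006 = (3 - (12 + 20)) - 42006 = (3 - 1*32) - 42006 = (3 - 32) - 42006 = -29 - 42006 = -42035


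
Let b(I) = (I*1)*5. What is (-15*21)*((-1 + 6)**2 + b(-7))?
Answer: 3150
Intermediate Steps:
b(I) = 5*I (b(I) = I*5 = 5*I)
(-15*21)*((-1 + 6)**2 + b(-7)) = (-15*21)*((-1 + 6)**2 + 5*(-7)) = -315*(5**2 - 35) = -315*(25 - 35) = -315*(-10) = 3150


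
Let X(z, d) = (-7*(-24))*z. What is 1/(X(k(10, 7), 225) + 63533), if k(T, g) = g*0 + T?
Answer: 1/65213 ≈ 1.5334e-5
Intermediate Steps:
k(T, g) = T (k(T, g) = 0 + T = T)
X(z, d) = 168*z
1/(X(k(10, 7), 225) + 63533) = 1/(168*10 + 63533) = 1/(1680 + 63533) = 1/65213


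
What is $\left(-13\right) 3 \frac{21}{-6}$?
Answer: $\frac{273}{2} \approx 136.5$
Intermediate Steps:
$\left(-13\right) 3 \frac{21}{-6} = - 39 \cdot 21 \left(- \frac{1}{6}\right) = \left(-39\right) \left(- \frac{7}{2}\right) = \frac{273}{2}$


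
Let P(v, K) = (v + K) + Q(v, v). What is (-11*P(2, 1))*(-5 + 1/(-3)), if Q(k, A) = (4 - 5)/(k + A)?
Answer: 484/3 ≈ 161.33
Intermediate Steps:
Q(k, A) = -1/(A + k)
P(v, K) = K + v - 1/(2*v) (P(v, K) = (v + K) - 1/(v + v) = (K + v) - 1/(2*v) = K + v - 1/(2*v))
(-11*P(2, 1))*(-5 + 1/(-3)) = (-11*(1 + 2 - ½/2))*(-5 + 1/(-3)) = (-11*(1 + 2 - ½*½))*(-5 + 1*(-⅓)) = (-11*(1 + 2 - ¼))*(-5 - ⅓) = -11*11/4*(-16/3) = -121/4*(-16/3) = 484/3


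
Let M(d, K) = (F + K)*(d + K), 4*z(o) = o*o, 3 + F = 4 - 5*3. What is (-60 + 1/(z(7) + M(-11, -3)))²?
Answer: 3606723136/1002001 ≈ 3599.5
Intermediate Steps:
F = -14 (F = -3 + (4 - 5*3) = -3 + (4 - 15) = -3 - 11 = -14)
z(o) = o²/4 (z(o) = (o*o)/4 = o²/4)
M(d, K) = (-14 + K)*(K + d) (M(d, K) = (-14 + K)*(d + K) = (-14 + K)*(K + d))
(-60 + 1/(z(7) + M(-11, -3)))² = (-60 + 1/((¼)*7² + ((-3)² - 14*(-3) - 14*(-11) - 3*(-11))))² = (-60 + 1/((¼)*49 + (9 + 42 + 154 + 33)))² = (-60 + 1/(49/4 + 238))² = (-60 + 1/(1001/4))² = (-60 + 4/1001)² = (-60056/1001)² = 3606723136/1002001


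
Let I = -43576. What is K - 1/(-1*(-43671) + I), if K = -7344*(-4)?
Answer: 2790719/95 ≈ 29376.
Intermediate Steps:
K = 29376
K - 1/(-1*(-43671) + I) = 29376 - 1/(-1*(-43671) - 43576) = 29376 - 1/(43671 - 43576) = 29376 - 1/95 = 2790719/95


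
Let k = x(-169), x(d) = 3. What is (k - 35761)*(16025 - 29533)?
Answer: 483019064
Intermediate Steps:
k = 3
(k - 35761)*(16025 - 29533) = (3 - 35761)*(16025 - 29533) = -35758*(-13508) = 483019064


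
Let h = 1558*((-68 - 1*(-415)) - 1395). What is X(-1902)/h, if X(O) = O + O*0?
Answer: 951/816392 ≈ 0.0011649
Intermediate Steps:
h = -1632784 (h = 1558*((-68 + 415) - 1395) = 1558*(347 - 1395) = 1558*(-1048) = -1632784)
X(O) = O (X(O) = O + 0 = O)
X(-1902)/h = -1902/(-1632784) = -1902*(-1/1632784) = 951/816392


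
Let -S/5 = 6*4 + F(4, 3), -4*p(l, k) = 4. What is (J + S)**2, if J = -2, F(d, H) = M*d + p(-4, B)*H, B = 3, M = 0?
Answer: 11449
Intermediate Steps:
p(l, k) = -1 (p(l, k) = -1/4*4 = -1)
F(d, H) = -H (F(d, H) = 0*d - H = 0 - H = -H)
S = -105 (S = -5*(6*4 - 1*3) = -5*(24 - 3) = -5*21 = -105)
(J + S)**2 = (-2 - 105)**2 = (-107)**2 = 11449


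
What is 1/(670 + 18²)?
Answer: 1/994 ≈ 0.0010060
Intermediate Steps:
1/(670 + 18²) = 1/(670 + 324) = 1/994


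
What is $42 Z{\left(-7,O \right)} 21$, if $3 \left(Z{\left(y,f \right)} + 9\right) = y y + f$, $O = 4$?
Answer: $7644$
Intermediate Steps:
$Z{\left(y,f \right)} = -9 + \frac{f}{3} + \frac{y^{2}}{3}$ ($Z{\left(y,f \right)} = -9 + \frac{y y + f}{3} = -9 + \frac{y^{2} + f}{3} = -9 + \frac{f + y^{2}}{3} = -9 + \left(\frac{f}{3} + \frac{y^{2}}{3}\right) = -9 + \frac{f}{3} + \frac{y^{2}}{3}$)
$42 Z{\left(-7,O \right)} 21 = 42 \left(-9 + \frac{1}{3} \cdot 4 + \frac{\left(-7\right)^{2}}{3}\right) 21 = 42 \left(-9 + \frac{4}{3} + \frac{1}{3} \cdot 49\right) 21 = 42 \left(-9 + \frac{4}{3} + \frac{49}{3}\right) 21 = 42 \cdot \frac{26}{3} \cdot 21 = 364 \cdot 21 = 7644$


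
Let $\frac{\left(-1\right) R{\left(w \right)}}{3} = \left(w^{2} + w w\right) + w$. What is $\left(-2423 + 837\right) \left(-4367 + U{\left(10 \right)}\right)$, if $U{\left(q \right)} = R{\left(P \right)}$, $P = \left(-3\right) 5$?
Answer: $8995792$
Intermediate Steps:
$P = -15$
$R{\left(w \right)} = - 6 w^{2} - 3 w$ ($R{\left(w \right)} = - 3 \left(\left(w^{2} + w w\right) + w\right) = - 3 \left(\left(w^{2} + w^{2}\right) + w\right) = - 3 \left(2 w^{2} + w\right) = - 3 \left(w + 2 w^{2}\right) = - 6 w^{2} - 3 w$)
$U{\left(q \right)} = -1305$ ($U{\left(q \right)} = \left(-3\right) \left(-15\right) \left(1 + 2 \left(-15\right)\right) = \left(-3\right) \left(-15\right) \left(1 - 30\right) = \left(-3\right) \left(-15\right) \left(-29\right) = -1305$)
$\left(-2423 + 837\right) \left(-4367 + U{\left(10 \right)}\right) = \left(-2423 + 837\right) \left(-4367 - 1305\right) = \left(-1586\right) \left(-5672\right) = 8995792$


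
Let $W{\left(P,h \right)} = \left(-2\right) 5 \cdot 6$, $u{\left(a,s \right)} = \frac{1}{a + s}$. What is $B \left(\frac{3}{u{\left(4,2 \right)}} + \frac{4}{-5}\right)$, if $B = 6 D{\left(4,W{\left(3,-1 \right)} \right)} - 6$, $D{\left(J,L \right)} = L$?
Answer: $- \frac{31476}{5} \approx -6295.2$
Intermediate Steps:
$W{\left(P,h \right)} = -60$ ($W{\left(P,h \right)} = \left(-10\right) 6 = -60$)
$B = -366$ ($B = 6 \left(-60\right) - 6 = -360 - 6 = -366$)
$B \left(\frac{3}{u{\left(4,2 \right)}} + \frac{4}{-5}\right) = - 366 \left(\frac{3}{\frac{1}{4 + 2}} + \frac{4}{-5}\right) = - 366 \left(\frac{3}{\frac{1}{6}} + 4 \left(- \frac{1}{5}\right)\right) = - 366 \left(3 \frac{1}{\frac{1}{6}} - \frac{4}{5}\right) = - 366 \left(3 \cdot 6 - \frac{4}{5}\right) = - 366 \left(18 - \frac{4}{5}\right) = \left(-366\right) \frac{86}{5} = - \frac{31476}{5}$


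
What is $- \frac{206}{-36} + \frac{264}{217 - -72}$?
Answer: $\frac{34519}{5202} \approx 6.6357$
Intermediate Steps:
$- \frac{206}{-36} + \frac{264}{217 - -72} = \left(-206\right) \left(- \frac{1}{36}\right) + \frac{264}{217 + 72} = \frac{103}{18} + \frac{264}{289} = \frac{34519}{5202}$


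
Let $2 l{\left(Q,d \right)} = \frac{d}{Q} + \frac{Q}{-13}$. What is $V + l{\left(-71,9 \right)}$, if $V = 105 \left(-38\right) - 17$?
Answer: $- \frac{3695999}{923} \approx -4004.3$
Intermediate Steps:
$V = -4007$ ($V = -3990 - 17 = -4007$)
$l{\left(Q,d \right)} = - \frac{Q}{26} + \frac{d}{2 Q}$ ($l{\left(Q,d \right)} = \frac{\frac{d}{Q} + \frac{Q}{-13}}{2} = \frac{\frac{d}{Q} + Q \left(- \frac{1}{13}\right)}{2} = \frac{\frac{d}{Q} - \frac{Q}{13}}{2} = \frac{- \frac{Q}{13} + \frac{d}{Q}}{2} = - \frac{Q}{26} + \frac{d}{2 Q}$)
$V + l{\left(-71,9 \right)} = -4007 + \left(\left(- \frac{1}{26}\right) \left(-71\right) + \frac{1}{2} \cdot 9 \frac{1}{-71}\right) = -4007 + \left(\frac{71}{26} + \frac{1}{2} \cdot 9 \left(- \frac{1}{71}\right)\right) = -4007 + \left(\frac{71}{26} - \frac{9}{142}\right) = -4007 + \frac{2462}{923} = - \frac{3695999}{923}$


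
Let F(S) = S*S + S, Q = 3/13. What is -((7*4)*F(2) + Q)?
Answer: -2187/13 ≈ -168.23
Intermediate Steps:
Q = 3/13 (Q = 3*(1/13) = 3/13 ≈ 0.23077)
F(S) = S + S**2 (F(S) = S**2 + S = S + S**2)
-((7*4)*F(2) + Q) = -((7*4)*(2*(1 + 2)) + 3/13) = -(28*(2*3) + 3/13) = -(28*6 + 3/13) = -(168 + 3/13) = -1*2187/13 = -2187/13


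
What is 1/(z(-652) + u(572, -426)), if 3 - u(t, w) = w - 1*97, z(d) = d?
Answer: -1/126 ≈ -0.0079365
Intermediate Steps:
u(t, w) = 100 - w (u(t, w) = 3 - (w - 1*97) = 3 - (w - 97) = 3 - (-97 + w) = 3 + (97 - w) = 100 - w)
1/(z(-652) + u(572, -426)) = 1/(-652 + (100 - 1*(-426))) = 1/(-652 + (100 + 426)) = 1/(-652 + 526) = 1/(-126) = -1/126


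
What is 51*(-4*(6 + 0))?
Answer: -1224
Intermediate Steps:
51*(-4*(6 + 0)) = 51*(-4*6) = 51*(-24) = -1224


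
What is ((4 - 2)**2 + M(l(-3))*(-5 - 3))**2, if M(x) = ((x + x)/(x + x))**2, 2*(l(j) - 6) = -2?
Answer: 16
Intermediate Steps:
l(j) = 5 (l(j) = 6 + (1/2)*(-2) = 6 - 1 = 5)
M(x) = 1 (M(x) = ((2*x)/((2*x)))**2 = ((2*x)*(1/(2*x)))**2 = 1**2 = 1)
((4 - 2)**2 + M(l(-3))*(-5 - 3))**2 = ((4 - 2)**2 + 1*(-5 - 3))**2 = (2**2 + 1*(-8))**2 = (4 - 8)**2 = (-4)**2 = 16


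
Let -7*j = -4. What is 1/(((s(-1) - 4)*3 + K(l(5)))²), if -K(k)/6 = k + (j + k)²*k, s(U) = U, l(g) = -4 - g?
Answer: 2401/36056313225 ≈ 6.6590e-8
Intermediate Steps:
j = 4/7 (j = -⅐*(-4) = 4/7 ≈ 0.57143)
K(k) = -6*k - 6*k*(4/7 + k)² (K(k) = -6*(k + (4/7 + k)²*k) = -6*(k + k*(4/7 + k)²) = -6*k - 6*k*(4/7 + k)²)
1/(((s(-1) - 4)*3 + K(l(5)))²) = 1/(((-1 - 4)*3 - 6*(-4 - 1*5)*(49 + (4 + 7*(-4 - 1*5))²)/49)²) = 1/((-5*3 - 6*(-4 - 5)*(49 + (4 + 7*(-4 - 5))²)/49)²) = 1/((-15 - 6/49*(-9)*(49 + (4 + 7*(-9))²))²) = 1/((-15 - 6/49*(-9)*(49 + (4 - 63)²))²) = 1/((-15 - 6/49*(-9)*(49 + (-59)²))²) = 1/((-15 - 6/49*(-9)*(49 + 3481))²) = 1/((-15 - 6/49*(-9)*3530)²) = 1/((-15 + 190620/49)²) = 1/((189885/49)²) = 1/(36056313225/2401) = 2401/36056313225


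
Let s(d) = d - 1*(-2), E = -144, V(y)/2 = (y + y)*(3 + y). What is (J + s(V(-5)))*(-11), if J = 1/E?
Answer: -66517/144 ≈ -461.92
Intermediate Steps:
V(y) = 4*y*(3 + y) (V(y) = 2*((y + y)*(3 + y)) = 2*((2*y)*(3 + y)) = 2*(2*y*(3 + y)) = 4*y*(3 + y))
s(d) = 2 + d (s(d) = d + 2 = 2 + d)
J = -1/144 (J = 1/(-144) = -1/144 ≈ -0.0069444)
(J + s(V(-5)))*(-11) = (-1/144 + (2 + 4*(-5)*(3 - 5)))*(-11) = (-1/144 + (2 + 4*(-5)*(-2)))*(-11) = (-1/144 + (2 + 40))*(-11) = (-1/144 + 42)*(-11) = (6047/144)*(-11) = -66517/144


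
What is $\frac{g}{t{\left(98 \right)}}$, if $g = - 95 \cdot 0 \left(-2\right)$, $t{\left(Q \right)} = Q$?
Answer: $0$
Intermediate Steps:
$g = 0$ ($g = \left(-95\right) 0 = 0$)
$\frac{g}{t{\left(98 \right)}} = \frac{0}{98} = 0 \cdot \frac{1}{98} = 0$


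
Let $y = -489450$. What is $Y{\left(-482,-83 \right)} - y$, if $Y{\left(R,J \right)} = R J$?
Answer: $529456$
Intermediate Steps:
$Y{\left(R,J \right)} = J R$
$Y{\left(-482,-83 \right)} - y = \left(-83\right) \left(-482\right) - -489450 = 40006 + 489450 = 529456$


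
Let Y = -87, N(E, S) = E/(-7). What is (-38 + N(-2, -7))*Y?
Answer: 22968/7 ≈ 3281.1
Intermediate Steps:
N(E, S) = -E/7 (N(E, S) = E*(-1/7) = -E/7)
(-38 + N(-2, -7))*Y = (-38 - 1/7*(-2))*(-87) = (-38 + 2/7)*(-87) = -264/7*(-87) = 22968/7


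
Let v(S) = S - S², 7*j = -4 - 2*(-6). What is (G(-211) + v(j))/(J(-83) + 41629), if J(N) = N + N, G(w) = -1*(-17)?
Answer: 275/677229 ≈ 0.00040607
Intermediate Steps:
j = 8/7 (j = (-4 - 2*(-6))/7 = (-4 + 12)/7 = (⅐)*8 = 8/7 ≈ 1.1429)
G(w) = 17
J(N) = 2*N
(G(-211) + v(j))/(J(-83) + 41629) = (17 + 8*(1 - 1*8/7)/7)/(2*(-83) + 41629) = (17 + 8*(1 - 8/7)/7)/(-166 + 41629) = (17 + (8/7)*(-⅐))/41463 = (17 - 8/49)*(1/41463) = (825/49)*(1/41463) = 275/677229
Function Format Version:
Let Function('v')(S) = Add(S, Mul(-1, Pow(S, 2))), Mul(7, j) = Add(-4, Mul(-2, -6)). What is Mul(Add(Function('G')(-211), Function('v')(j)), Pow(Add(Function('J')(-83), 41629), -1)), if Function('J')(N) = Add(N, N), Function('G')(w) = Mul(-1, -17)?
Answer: Rational(275, 677229) ≈ 0.00040607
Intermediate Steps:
j = Rational(8, 7) (j = Mul(Rational(1, 7), Add(-4, Mul(-2, -6))) = Mul(Rational(1, 7), Add(-4, 12)) = Mul(Rational(1, 7), 8) = Rational(8, 7) ≈ 1.1429)
Function('G')(w) = 17
Function('J')(N) = Mul(2, N)
Mul(Add(Function('G')(-211), Function('v')(j)), Pow(Add(Function('J')(-83), 41629), -1)) = Mul(Add(17, Mul(Rational(8, 7), Add(1, Mul(-1, Rational(8, 7))))), Pow(Add(Mul(2, -83), 41629), -1)) = Mul(Add(17, Mul(Rational(8, 7), Add(1, Rational(-8, 7)))), Pow(Add(-166, 41629), -1)) = Mul(Add(17, Mul(Rational(8, 7), Rational(-1, 7))), Pow(41463, -1)) = Mul(Add(17, Rational(-8, 49)), Rational(1, 41463)) = Mul(Rational(825, 49), Rational(1, 41463)) = Rational(275, 677229)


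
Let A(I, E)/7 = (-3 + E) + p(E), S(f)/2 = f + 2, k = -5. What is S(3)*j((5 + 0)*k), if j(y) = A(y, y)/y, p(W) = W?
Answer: 742/5 ≈ 148.40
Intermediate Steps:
S(f) = 4 + 2*f (S(f) = 2*(f + 2) = 2*(2 + f) = 4 + 2*f)
A(I, E) = -21 + 14*E (A(I, E) = 7*((-3 + E) + E) = 7*(-3 + 2*E) = -21 + 14*E)
j(y) = (-21 + 14*y)/y
S(3)*j((5 + 0)*k) = (4 + 2*3)*(14 - 21*(-1/(5*(5 + 0)))) = (4 + 6)*(14 - 21/(5*(-5))) = 10*(14 - 21/(-25)) = 10*(14 - 21*(-1/25)) = 10*(14 + 21/25) = 10*(371/25) = 742/5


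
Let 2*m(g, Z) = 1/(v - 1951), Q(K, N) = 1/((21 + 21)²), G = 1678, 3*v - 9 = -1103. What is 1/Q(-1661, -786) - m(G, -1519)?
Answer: 24509019/13894 ≈ 1764.0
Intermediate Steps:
v = -1094/3 (v = 3 + (⅓)*(-1103) = 3 - 1103/3 = -1094/3 ≈ -364.67)
Q(K, N) = 1/1764 (Q(K, N) = 1/(42²) = 1/1764)
m(g, Z) = -3/13894 (m(g, Z) = 1/(2*(-1094/3 - 1951)) = 1/(2*(-6947/3)) = (½)*(-3/6947) = -3/13894)
1/Q(-1661, -786) - m(G, -1519) = 1/(1/1764) - 1*(-3/13894) = 1764 + 3/13894 = 24509019/13894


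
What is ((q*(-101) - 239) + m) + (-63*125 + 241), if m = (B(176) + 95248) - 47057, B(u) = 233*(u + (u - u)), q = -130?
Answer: 94456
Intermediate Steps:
B(u) = 233*u (B(u) = 233*(u + 0) = 233*u)
m = 89199 (m = (233*176 + 95248) - 47057 = (41008 + 95248) - 47057 = 136256 - 47057 = 89199)
((q*(-101) - 239) + m) + (-63*125 + 241) = ((-130*(-101) - 239) + 89199) + (-63*125 + 241) = ((13130 - 239) + 89199) + (-7875 + 241) = (12891 + 89199) - 7634 = 102090 - 7634 = 94456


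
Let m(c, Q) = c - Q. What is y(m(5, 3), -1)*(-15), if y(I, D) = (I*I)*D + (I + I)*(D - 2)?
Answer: 240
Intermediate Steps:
y(I, D) = D*I² + 2*I*(-2 + D) (y(I, D) = I²*D + (2*I)*(-2 + D) = D*I² + 2*I*(-2 + D))
y(m(5, 3), -1)*(-15) = ((5 - 1*3)*(-4 + 2*(-1) - (5 - 1*3)))*(-15) = ((5 - 3)*(-4 - 2 - (5 - 3)))*(-15) = (2*(-4 - 2 - 1*2))*(-15) = (2*(-4 - 2 - 2))*(-15) = (2*(-8))*(-15) = -16*(-15) = 240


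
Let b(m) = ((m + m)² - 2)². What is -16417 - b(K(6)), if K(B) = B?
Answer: -36581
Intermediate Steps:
b(m) = (-2 + 4*m²)² (b(m) = ((2*m)² - 2)² = (4*m² - 2)² = (-2 + 4*m²)²)
-16417 - b(K(6)) = -16417 - 4*(-1 + 2*6²)² = -16417 - 4*(-1 + 2*36)² = -16417 - 4*(-1 + 72)² = -16417 - 4*71² = -16417 - 4*5041 = -16417 - 1*20164 = -16417 - 20164 = -36581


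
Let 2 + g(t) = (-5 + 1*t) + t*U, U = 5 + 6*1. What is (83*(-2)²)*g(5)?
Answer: 17596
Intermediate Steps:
U = 11 (U = 5 + 6 = 11)
g(t) = -7 + 12*t (g(t) = -2 + ((-5 + 1*t) + t*11) = -2 + ((-5 + t) + 11*t) = -2 + (-5 + 12*t) = -7 + 12*t)
(83*(-2)²)*g(5) = (83*(-2)²)*(-7 + 12*5) = (83*4)*(-7 + 60) = 332*53 = 17596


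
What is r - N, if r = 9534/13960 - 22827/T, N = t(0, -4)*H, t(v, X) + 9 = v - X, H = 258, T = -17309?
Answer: 156095542263/120816820 ≈ 1292.0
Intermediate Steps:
t(v, X) = -9 + v - X (t(v, X) = -9 + (v - X) = -9 + v - X)
N = -1290 (N = (-9 + 0 - 1*(-4))*258 = (-9 + 0 + 4)*258 = -5*258 = -1290)
r = 241844463/120816820 (r = 9534/13960 - 22827/(-17309) = 9534*(1/13960) - 22827*(-1/17309) = 4767/6980 + 22827/17309 = 241844463/120816820 ≈ 2.0017)
r - N = 241844463/120816820 - 1*(-1290) = 241844463/120816820 + 1290 = 156095542263/120816820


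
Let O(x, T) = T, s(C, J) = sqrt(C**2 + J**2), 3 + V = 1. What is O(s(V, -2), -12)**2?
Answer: 144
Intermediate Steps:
V = -2 (V = -3 + 1 = -2)
O(s(V, -2), -12)**2 = (-12)**2 = 144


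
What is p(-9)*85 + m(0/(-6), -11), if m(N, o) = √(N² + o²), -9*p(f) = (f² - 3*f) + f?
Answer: -924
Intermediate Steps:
p(f) = -f²/9 + 2*f/9 (p(f) = -((f² - 3*f) + f)/9 = -(f² - 2*f)/9 = -f²/9 + 2*f/9)
p(-9)*85 + m(0/(-6), -11) = ((⅑)*(-9)*(2 - 1*(-9)))*85 + √((0/(-6))² + (-11)²) = ((⅑)*(-9)*(2 + 9))*85 + √((0*(-⅙))² + 121) = ((⅑)*(-9)*11)*85 + √(0² + 121) = -11*85 + √(0 + 121) = -935 + √121 = -935 + 11 = -924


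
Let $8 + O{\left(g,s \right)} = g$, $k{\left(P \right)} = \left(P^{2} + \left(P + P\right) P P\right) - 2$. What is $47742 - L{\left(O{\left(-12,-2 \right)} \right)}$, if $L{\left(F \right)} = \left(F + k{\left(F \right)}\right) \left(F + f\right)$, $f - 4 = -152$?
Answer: $-2576754$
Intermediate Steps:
$k{\left(P \right)} = -2 + P^{2} + 2 P^{3}$ ($k{\left(P \right)} = \left(P^{2} + 2 P P P\right) - 2 = \left(P^{2} + 2 P^{2} P\right) - 2 = \left(P^{2} + 2 P^{3}\right) - 2 = -2 + P^{2} + 2 P^{3}$)
$O{\left(g,s \right)} = -8 + g$
$f = -148$ ($f = 4 - 152 = -148$)
$L{\left(F \right)} = \left(-148 + F\right) \left(-2 + F + F^{2} + 2 F^{3}\right)$ ($L{\left(F \right)} = \left(F + \left(-2 + F^{2} + 2 F^{3}\right)\right) \left(F - 148\right) = \left(-2 + F + F^{2} + 2 F^{3}\right) \left(-148 + F\right) = \left(-148 + F\right) \left(-2 + F + F^{2} + 2 F^{3}\right)$)
$47742 - L{\left(O{\left(-12,-2 \right)} \right)} = 47742 - \left(296 - 295 \left(-8 - 12\right)^{3} - 150 \left(-8 - 12\right) - 147 \left(-8 - 12\right)^{2} + 2 \left(-8 - 12\right)^{4}\right) = 47742 - \left(296 - 295 \left(-20\right)^{3} - -3000 - 147 \left(-20\right)^{2} + 2 \left(-20\right)^{4}\right) = 47742 - \left(296 - -2360000 + 3000 - 58800 + 2 \cdot 160000\right) = 47742 - \left(296 + 2360000 + 3000 - 58800 + 320000\right) = 47742 - 2624496 = -2576754$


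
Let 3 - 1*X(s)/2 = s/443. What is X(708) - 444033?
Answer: -196705377/443 ≈ -4.4403e+5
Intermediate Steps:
X(s) = 6 - 2*s/443
X(708) - 444033 = (6 - 2/443*708) - 444033 = (6 - 1416/443) - 444033 = 1242/443 - 444033 = -196705377/443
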